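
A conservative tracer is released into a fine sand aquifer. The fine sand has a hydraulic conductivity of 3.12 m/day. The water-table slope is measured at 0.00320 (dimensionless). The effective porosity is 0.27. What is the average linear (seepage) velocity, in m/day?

0.0370

Hydraulic gradient i = 0.00320.
Darcy flux q = K · i = 3.120 × 0.003200 = 0.009984 m/day.
Seepage velocity v = q / n_e = 0.009984 / 0.27 = 0.03698 m/day.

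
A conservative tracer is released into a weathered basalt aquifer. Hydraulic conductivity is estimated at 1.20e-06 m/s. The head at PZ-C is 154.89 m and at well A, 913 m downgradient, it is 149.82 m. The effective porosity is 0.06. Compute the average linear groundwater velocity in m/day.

0.00960

Convert K: 1.20e-06 m/s × 86400 = 0.1037 m/day.
Hydraulic gradient i = (154.89 − 149.82) / 913 = 5.07 / 913 = 0.005553.
Darcy flux q = K · i = 0.1037 × 0.005553 = 0.0005757 m/day.
Seepage velocity v = q / n_e = 0.0005757 / 0.06 = 0.009596 m/day.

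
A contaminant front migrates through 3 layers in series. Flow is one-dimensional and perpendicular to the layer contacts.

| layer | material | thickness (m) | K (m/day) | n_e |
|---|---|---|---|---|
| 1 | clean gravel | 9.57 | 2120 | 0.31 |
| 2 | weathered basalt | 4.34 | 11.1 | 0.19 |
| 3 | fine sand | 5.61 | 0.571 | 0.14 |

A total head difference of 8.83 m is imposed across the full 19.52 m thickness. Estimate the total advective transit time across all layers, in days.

5.30

With flow normal to the layers, continuity requires the same specific discharge q through every layer.
Σ(b_i/K_i) = 9.57/2120 + 4.34/11.1 + 5.61/0.571 = 10.22 d.
q = Δh / Σ(b_i/K_i) = 8.83 / 10.22 = 0.8640 m/day.
In each layer the seepage velocity is v_i = q/n_i, so the layer transit time is t_i = b_i·n_i / q:
  layer 1 (clean gravel): t_1 = 9.57 × 0.31 / 0.8640 = 3.434 d
  layer 2 (weathered basalt): t_2 = 4.34 × 0.19 / 0.8640 = 0.9544 d
  layer 3 (fine sand): t_3 = 5.61 × 0.14 / 0.8640 = 0.9091 d
Total t = Σ t_i = 5.297 days.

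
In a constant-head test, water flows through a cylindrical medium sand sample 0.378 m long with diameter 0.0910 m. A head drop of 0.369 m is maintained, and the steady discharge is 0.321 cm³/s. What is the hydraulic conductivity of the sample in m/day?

4.37

Cross-sectional area A = π·(d/2)² = π × (0.0910/2)² = 0.006504 m².
Convert discharge: 0.321 cm³/s = 3.210e-07 m³/s.
Darcy's law rearranged: K = Q·L / (A·Δh) = 3.210e-07 × 0.378 / (0.006504 × 0.369) = 5.056e-05 m/s = 4.368 m/day.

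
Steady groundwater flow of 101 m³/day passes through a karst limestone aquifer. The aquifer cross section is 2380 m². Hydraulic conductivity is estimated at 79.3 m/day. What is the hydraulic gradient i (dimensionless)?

0.000535

From Q = K·A·i, i = Q / (K·A) = 101 / (79.30 × 2380) = 0.0005351.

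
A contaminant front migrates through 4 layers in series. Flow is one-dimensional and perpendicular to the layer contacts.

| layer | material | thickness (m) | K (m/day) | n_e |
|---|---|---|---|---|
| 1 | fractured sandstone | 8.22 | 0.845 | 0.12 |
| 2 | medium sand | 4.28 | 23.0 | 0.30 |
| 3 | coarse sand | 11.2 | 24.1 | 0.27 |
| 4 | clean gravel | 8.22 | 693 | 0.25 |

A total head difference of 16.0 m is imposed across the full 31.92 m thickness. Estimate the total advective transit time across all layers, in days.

4.77

With flow normal to the layers, continuity requires the same specific discharge q through every layer.
Σ(b_i/K_i) = 8.22/0.845 + 4.28/23.0 + 11.2/24.1 + 8.22/693 = 10.39 d.
q = Δh / Σ(b_i/K_i) = 16.0 / 10.39 = 1.540 m/day.
In each layer the seepage velocity is v_i = q/n_i, so the layer transit time is t_i = b_i·n_i / q:
  layer 1 (fractured sandstone): t_1 = 8.22 × 0.12 / 1.540 = 0.6406 d
  layer 2 (medium sand): t_2 = 4.28 × 0.30 / 1.540 = 0.8338 d
  layer 3 (coarse sand): t_3 = 11.2 × 0.27 / 1.540 = 1.964 d
  layer 4 (clean gravel): t_4 = 8.22 × 0.25 / 1.540 = 1.335 d
Total t = Σ t_i = 4.773 days.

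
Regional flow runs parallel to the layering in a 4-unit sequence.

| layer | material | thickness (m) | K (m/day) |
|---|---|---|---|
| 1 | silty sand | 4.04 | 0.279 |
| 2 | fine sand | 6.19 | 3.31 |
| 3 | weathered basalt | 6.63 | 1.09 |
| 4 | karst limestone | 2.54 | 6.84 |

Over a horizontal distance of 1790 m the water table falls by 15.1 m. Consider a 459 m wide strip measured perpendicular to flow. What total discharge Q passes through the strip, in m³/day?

Flow is parallel to layering, so each bed carries its own Darcy discharge and the transmissivities add.
Σ(K_i·b_i) = 0.279×4.04 + 3.31×6.19 + 1.09×6.63 + 6.84×2.54 = 46.22 m²/day.
Hydraulic gradient i = Δh / L = 15.1 / 1790 = 0.008436.
Q = Σ(K_i·b_i) · W · i = 46.22 × 459 × 0.008436 = 179.0 m³/day.

179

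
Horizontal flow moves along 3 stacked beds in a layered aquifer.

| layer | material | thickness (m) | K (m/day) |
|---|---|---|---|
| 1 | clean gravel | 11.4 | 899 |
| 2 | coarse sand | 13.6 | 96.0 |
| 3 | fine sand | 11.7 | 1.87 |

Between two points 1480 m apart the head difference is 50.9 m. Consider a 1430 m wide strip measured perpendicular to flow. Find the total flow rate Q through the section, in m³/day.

Flow is parallel to layering, so each bed carries its own Darcy discharge and the transmissivities add.
Σ(K_i·b_i) = 899×11.4 + 96.0×13.6 + 1.87×11.7 = 11576 m²/day.
Hydraulic gradient i = Δh / L = 50.9 / 1480 = 0.03439.
Q = Σ(K_i·b_i) · W · i = 11576 × 1430 × 0.03439 = 5.693e+05 m³/day.

569000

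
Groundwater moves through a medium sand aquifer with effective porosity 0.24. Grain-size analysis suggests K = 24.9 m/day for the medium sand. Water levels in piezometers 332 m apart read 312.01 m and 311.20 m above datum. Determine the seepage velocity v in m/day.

0.253

Hydraulic gradient i = (312.01 − 311.20) / 332 = 0.81 / 332 = 0.002440.
Darcy flux q = K · i = 24.90 × 0.002440 = 0.06075 m/day.
Seepage velocity v = q / n_e = 0.06075 / 0.24 = 0.2531 m/day.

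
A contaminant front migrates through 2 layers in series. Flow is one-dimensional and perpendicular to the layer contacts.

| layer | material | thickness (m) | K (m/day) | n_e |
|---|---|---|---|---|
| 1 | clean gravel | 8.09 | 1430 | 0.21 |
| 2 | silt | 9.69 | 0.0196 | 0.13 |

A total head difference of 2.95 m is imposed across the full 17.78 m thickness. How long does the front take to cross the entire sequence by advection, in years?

1.36

With flow normal to the layers, continuity requires the same specific discharge q through every layer.
Σ(b_i/K_i) = 8.09/1430 + 9.69/0.0196 = 494.4 d.
q = Δh / Σ(b_i/K_i) = 2.95 / 494.4 = 0.005967 m/day.
In each layer the seepage velocity is v_i = q/n_i, so the layer transit time is t_i = b_i·n_i / q:
  layer 1 (clean gravel): t_1 = 8.09 × 0.21 / 0.005967 = 284.7 d
  layer 2 (silt): t_2 = 9.69 × 0.13 / 0.005967 = 211.1 d
Total t = Σ t_i = 495.8 days = 1.358 years.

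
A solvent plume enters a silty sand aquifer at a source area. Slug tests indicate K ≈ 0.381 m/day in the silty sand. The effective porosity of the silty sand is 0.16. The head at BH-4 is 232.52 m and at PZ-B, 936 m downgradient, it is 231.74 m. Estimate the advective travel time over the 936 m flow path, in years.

1290

Hydraulic gradient i = (232.52 − 231.74) / 936 = 0.78 / 936 = 0.0008333.
Darcy flux q = K · i = 0.3810 × 0.0008333 = 0.0003175 m/day.
Seepage velocity v = q / n_e = 0.0003175 / 0.16 = 0.001984 m/day.
Travel time t = L / v = 936 / 0.001984 = 4.717e+05 days = 1291 years.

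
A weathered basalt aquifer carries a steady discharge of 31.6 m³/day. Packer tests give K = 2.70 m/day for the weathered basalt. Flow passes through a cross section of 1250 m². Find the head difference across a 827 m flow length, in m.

From Q = K·A·i, i = Q / (K·A) = 31.6 / (2.700 × 1250) = 0.009363.
Head loss Δh = i · L = 0.009363 × 827 = 7.743 m.

7.74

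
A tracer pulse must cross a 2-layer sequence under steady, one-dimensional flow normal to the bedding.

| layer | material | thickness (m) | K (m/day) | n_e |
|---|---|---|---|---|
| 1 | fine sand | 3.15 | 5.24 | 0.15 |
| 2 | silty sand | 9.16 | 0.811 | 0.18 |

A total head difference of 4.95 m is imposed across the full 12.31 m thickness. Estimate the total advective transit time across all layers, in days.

5.10

With flow normal to the layers, continuity requires the same specific discharge q through every layer.
Σ(b_i/K_i) = 3.15/5.24 + 9.16/0.811 = 11.90 d.
q = Δh / Σ(b_i/K_i) = 4.95 / 11.90 = 0.4161 m/day.
In each layer the seepage velocity is v_i = q/n_i, so the layer transit time is t_i = b_i·n_i / q:
  layer 1 (fine sand): t_1 = 3.15 × 0.15 / 0.4161 = 1.136 d
  layer 2 (silty sand): t_2 = 9.16 × 0.18 / 0.4161 = 3.962 d
Total t = Σ t_i = 5.098 days.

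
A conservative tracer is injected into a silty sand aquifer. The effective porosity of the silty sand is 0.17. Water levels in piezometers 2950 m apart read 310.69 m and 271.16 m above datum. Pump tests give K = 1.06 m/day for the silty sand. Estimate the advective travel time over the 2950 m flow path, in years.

96.7

Hydraulic gradient i = (310.69 − 271.16) / 2950 = 39.53 / 2950 = 0.01340.
Darcy flux q = K · i = 1.060 × 0.01340 = 0.01420 m/day.
Seepage velocity v = q / n_e = 0.01420 / 0.17 = 0.08355 m/day.
Travel time t = L / v = 2950 / 0.08355 = 35307 days = 96.67 years.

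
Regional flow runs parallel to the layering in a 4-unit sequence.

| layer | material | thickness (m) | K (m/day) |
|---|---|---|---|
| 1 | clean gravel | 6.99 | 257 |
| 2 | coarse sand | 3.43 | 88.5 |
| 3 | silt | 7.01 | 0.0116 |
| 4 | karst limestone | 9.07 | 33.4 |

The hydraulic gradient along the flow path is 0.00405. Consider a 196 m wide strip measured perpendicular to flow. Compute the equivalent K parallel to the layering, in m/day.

Flow is parallel to layering, so each bed carries its own Darcy discharge and the transmissivities add.
Σ(K_i·b_i) = 257×6.99 + 88.5×3.43 + 0.0116×7.01 + 33.4×9.07 = 2403 m²/day.
Total thickness b = 26.50 m, so K_eq = Σ(K_i·b_i)/b = 90.68 m/day.

90.7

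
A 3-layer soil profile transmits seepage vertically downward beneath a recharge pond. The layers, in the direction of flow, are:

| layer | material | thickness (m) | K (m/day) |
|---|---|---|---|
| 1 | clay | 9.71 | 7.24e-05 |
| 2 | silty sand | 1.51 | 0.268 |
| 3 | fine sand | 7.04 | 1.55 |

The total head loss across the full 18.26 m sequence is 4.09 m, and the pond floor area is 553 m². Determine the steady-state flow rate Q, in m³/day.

0.0169

Flow is perpendicular to layering, so the layers act in series and the equivalent K is the thickness-weighted harmonic mean.
Total thickness L = 9.71 + 1.51 + 7.04 = 18.26 m.
Σ(b_i/K_i) = 9.71/7.24e-05 + 1.51/0.268 + 7.04/1.55 = 1.341e+05 d.
K_eq = L / Σ(b_i/K_i) = 18.26 / 1.341e+05 = 0.0001361 m/day.
Q = K_eq · A · (Δh/L) = 0.0001361 × 553 × (4.09/18.26) = 0.01686 m³/day.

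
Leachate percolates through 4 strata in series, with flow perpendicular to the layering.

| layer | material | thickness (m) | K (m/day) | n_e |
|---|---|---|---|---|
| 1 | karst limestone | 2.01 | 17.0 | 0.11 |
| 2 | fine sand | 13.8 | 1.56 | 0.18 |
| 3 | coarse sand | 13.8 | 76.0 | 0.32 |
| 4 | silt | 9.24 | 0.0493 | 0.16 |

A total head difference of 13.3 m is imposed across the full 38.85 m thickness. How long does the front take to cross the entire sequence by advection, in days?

With flow normal to the layers, continuity requires the same specific discharge q through every layer.
Σ(b_i/K_i) = 2.01/17.0 + 13.8/1.56 + 13.8/76.0 + 9.24/0.0493 = 196.6 d.
q = Δh / Σ(b_i/K_i) = 13.3 / 196.6 = 0.06766 m/day.
In each layer the seepage velocity is v_i = q/n_i, so the layer transit time is t_i = b_i·n_i / q:
  layer 1 (karst limestone): t_1 = 2.01 × 0.11 / 0.06766 = 3.268 d
  layer 2 (fine sand): t_2 = 13.8 × 0.18 / 0.06766 = 36.71 d
  layer 3 (coarse sand): t_3 = 13.8 × 0.32 / 0.06766 = 65.27 d
  layer 4 (silt): t_4 = 9.24 × 0.16 / 0.06766 = 21.85 d
Total t = Σ t_i = 127.1 days.

127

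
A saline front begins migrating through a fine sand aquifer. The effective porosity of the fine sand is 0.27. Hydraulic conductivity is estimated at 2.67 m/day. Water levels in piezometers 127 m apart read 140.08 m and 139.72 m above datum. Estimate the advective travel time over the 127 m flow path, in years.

12.4

Hydraulic gradient i = (140.08 − 139.72) / 127 = 0.36 / 127 = 0.002835.
Darcy flux q = K · i = 2.670 × 0.002835 = 0.007569 m/day.
Seepage velocity v = q / n_e = 0.007569 / 0.27 = 0.02803 m/day.
Travel time t = L / v = 127 / 0.02803 = 4531 days = 12.40 years.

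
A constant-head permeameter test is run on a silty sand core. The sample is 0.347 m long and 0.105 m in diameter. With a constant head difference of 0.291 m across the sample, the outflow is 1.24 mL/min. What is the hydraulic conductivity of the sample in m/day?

Cross-sectional area A = π·(d/2)² = π × (0.105/2)² = 0.008659 m².
Convert discharge: 1.24 mL/min = 2.067e-08 m³/s.
Darcy's law rearranged: K = Q·L / (A·Δh) = 2.067e-08 × 0.347 / (0.008659 × 0.291) = 2.846e-06 m/s = 0.2459 m/day.

0.246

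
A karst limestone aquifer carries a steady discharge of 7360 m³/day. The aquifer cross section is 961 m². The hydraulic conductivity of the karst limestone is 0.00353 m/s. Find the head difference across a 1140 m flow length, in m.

28.6

Convert K: 0.00353 m/s × 86400 = 305.0 m/day.
From Q = K·A·i, i = Q / (K·A) = 7360 / (305.0 × 961.0) = 0.02511.
Head loss Δh = i · L = 0.02511 × 1140 = 28.63 m.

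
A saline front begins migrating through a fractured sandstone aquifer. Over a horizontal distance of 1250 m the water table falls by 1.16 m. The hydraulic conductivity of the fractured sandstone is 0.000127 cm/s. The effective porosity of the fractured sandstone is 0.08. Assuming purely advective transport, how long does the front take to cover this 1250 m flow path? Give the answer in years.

2690

Convert K: 0.000127 cm/s × 864 = 0.1097 m/day.
Hydraulic gradient i = Δh / L = 1.16 / 1250 = 0.0009280.
Darcy flux q = K · i = 0.1097 × 0.0009280 = 0.0001018 m/day.
Seepage velocity v = q / n_e = 0.0001018 / 0.08 = 0.001273 m/day.
Travel time t = L / v = 1250 / 0.001273 = 9.821e+05 days = 2689 years.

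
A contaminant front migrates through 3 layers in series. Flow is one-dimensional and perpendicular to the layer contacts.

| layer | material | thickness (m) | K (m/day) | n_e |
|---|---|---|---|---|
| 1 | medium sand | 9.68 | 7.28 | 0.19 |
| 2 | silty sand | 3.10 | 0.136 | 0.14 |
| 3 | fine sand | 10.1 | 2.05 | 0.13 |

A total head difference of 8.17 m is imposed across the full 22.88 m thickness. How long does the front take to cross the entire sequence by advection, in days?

12.8

With flow normal to the layers, continuity requires the same specific discharge q through every layer.
Σ(b_i/K_i) = 9.68/7.28 + 3.10/0.136 + 10.1/2.05 = 29.05 d.
q = Δh / Σ(b_i/K_i) = 8.17 / 29.05 = 0.2812 m/day.
In each layer the seepage velocity is v_i = q/n_i, so the layer transit time is t_i = b_i·n_i / q:
  layer 1 (medium sand): t_1 = 9.68 × 0.19 / 0.2812 = 6.540 d
  layer 2 (silty sand): t_2 = 3.10 × 0.14 / 0.2812 = 1.543 d
  layer 3 (fine sand): t_3 = 10.1 × 0.13 / 0.2812 = 4.669 d
Total t = Σ t_i = 12.75 days.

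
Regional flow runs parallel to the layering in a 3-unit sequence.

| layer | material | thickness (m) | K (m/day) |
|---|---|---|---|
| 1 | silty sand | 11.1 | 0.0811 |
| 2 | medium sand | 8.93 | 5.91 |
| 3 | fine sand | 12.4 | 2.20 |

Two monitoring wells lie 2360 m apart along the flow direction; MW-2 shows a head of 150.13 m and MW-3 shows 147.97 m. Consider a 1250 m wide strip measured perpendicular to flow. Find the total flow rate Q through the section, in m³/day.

92.6

Flow is parallel to layering, so each bed carries its own Darcy discharge and the transmissivities add.
Σ(K_i·b_i) = 0.0811×11.1 + 5.91×8.93 + 2.20×12.4 = 80.96 m²/day.
Hydraulic gradient i = (150.13 − 147.97) / 2360 = 2.16 / 2360 = 0.0009153.
Q = Σ(K_i·b_i) · W · i = 80.96 × 1250 × 0.0009153 = 92.62 m³/day.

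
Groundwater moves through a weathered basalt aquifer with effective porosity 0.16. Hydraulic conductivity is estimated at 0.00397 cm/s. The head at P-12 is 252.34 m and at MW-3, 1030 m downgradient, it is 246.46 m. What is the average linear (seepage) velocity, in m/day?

0.122

Convert K: 0.00397 cm/s × 864 = 3.430 m/day.
Hydraulic gradient i = (252.34 − 246.46) / 1030 = 5.88 / 1030 = 0.005709.
Darcy flux q = K · i = 3.430 × 0.005709 = 0.01958 m/day.
Seepage velocity v = q / n_e = 0.01958 / 0.16 = 0.1224 m/day.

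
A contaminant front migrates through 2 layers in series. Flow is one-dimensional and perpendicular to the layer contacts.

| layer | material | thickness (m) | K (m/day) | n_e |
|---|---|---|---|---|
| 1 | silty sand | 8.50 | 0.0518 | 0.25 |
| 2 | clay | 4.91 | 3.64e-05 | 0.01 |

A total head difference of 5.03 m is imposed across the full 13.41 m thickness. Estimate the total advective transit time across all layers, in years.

160

With flow normal to the layers, continuity requires the same specific discharge q through every layer.
Σ(b_i/K_i) = 8.50/0.0518 + 4.91/3.64e-05 = 1.351e+05 d.
q = Δh / Σ(b_i/K_i) = 5.03 / 1.351e+05 = 3.724e-05 m/day.
In each layer the seepage velocity is v_i = q/n_i, so the layer transit time is t_i = b_i·n_i / q:
  layer 1 (silty sand): t_1 = 8.50 × 0.25 / 3.724e-05 = 57056 d
  layer 2 (clay): t_2 = 4.91 × 0.01 / 3.724e-05 = 1318 d
Total t = Σ t_i = 58374 days = 159.8 years.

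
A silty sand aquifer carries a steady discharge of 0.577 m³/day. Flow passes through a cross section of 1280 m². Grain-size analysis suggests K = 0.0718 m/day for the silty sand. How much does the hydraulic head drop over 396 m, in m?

2.49

From Q = K·A·i, i = Q / (K·A) = 0.577 / (0.07180 × 1280) = 0.006278.
Head loss Δh = i · L = 0.006278 × 396 = 2.486 m.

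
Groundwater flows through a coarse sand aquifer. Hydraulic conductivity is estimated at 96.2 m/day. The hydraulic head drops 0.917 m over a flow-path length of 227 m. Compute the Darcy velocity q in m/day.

0.389

Hydraulic gradient i = Δh / L = 0.917 / 227 = 0.004040.
Specific discharge q = K · i = 96.20 × 0.004040 = 0.3886 m/day.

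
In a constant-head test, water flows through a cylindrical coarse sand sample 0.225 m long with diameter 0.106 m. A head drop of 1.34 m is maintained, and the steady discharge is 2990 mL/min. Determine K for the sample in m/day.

81.9

Cross-sectional area A = π·(d/2)² = π × (0.106/2)² = 0.008825 m².
Convert discharge: 2990 mL/min = 4.983e-05 m³/s.
Darcy's law rearranged: K = Q·L / (A·Δh) = 4.983e-05 × 0.225 / (0.008825 × 1.34) = 0.0009482 m/s = 81.92 m/day.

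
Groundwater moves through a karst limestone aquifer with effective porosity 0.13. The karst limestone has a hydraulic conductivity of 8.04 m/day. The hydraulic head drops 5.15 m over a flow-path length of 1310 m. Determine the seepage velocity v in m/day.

0.243

Hydraulic gradient i = Δh / L = 5.15 / 1310 = 0.003931.
Darcy flux q = K · i = 8.040 × 0.003931 = 0.03161 m/day.
Seepage velocity v = q / n_e = 0.03161 / 0.13 = 0.2431 m/day.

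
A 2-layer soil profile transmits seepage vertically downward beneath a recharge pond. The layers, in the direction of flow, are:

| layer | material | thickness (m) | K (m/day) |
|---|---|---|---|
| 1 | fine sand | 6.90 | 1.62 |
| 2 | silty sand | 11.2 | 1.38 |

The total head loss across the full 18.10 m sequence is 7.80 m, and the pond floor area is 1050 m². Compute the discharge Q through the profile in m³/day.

662

Flow is perpendicular to layering, so the layers act in series and the equivalent K is the thickness-weighted harmonic mean.
Total thickness L = 6.90 + 11.2 = 18.10 m.
Σ(b_i/K_i) = 6.90/1.62 + 11.2/1.38 = 12.38 d.
K_eq = L / Σ(b_i/K_i) = 18.10 / 12.38 = 1.463 m/day.
Q = K_eq · A · (Δh/L) = 1.463 × 1050 × (7.80/18.10) = 661.8 m³/day.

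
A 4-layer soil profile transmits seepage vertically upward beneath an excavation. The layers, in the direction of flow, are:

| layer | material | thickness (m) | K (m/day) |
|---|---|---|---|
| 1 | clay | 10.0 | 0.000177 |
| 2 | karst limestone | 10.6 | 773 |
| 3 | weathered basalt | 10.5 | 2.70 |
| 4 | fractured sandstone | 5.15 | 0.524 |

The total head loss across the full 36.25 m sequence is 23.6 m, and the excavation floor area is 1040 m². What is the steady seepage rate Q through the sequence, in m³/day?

0.434

Flow is perpendicular to layering, so the layers act in series and the equivalent K is the thickness-weighted harmonic mean.
Total thickness L = 10.0 + 10.6 + 10.5 + 5.15 = 36.25 m.
Σ(b_i/K_i) = 10.0/0.000177 + 10.6/773 + 10.5/2.70 + 5.15/0.524 = 56511 d.
K_eq = L / Σ(b_i/K_i) = 36.25 / 56511 = 0.0006415 m/day.
Q = K_eq · A · (Δh/L) = 0.0006415 × 1040 × (23.6/36.25) = 0.4343 m³/day.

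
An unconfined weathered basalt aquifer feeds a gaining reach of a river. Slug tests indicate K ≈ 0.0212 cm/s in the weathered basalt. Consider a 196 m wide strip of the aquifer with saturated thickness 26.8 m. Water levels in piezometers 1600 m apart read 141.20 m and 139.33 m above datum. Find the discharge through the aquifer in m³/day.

Convert K: 0.0212 cm/s × 864 = 18.32 m/day.
Cross-sectional area A = 196 × 26.8 = 5253 m².
Hydraulic gradient i = (141.20 − 139.33) / 1600 = 1.87 / 1600 = 0.001169.
Darcy's law: Q = K · A · i = 18.32 × 5253 × 0.001169 = 112.5 m³/day.

112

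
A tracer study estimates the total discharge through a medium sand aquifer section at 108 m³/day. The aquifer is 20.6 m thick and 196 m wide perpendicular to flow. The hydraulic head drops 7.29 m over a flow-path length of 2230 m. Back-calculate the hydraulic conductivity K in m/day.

Cross-sectional area A = 196 × 20.6 = 4038 m².
Hydraulic gradient i = Δh / L = 7.29 / 2230 = 0.003269.
From Q = K·A·i, K = Q / (A·i) = 108 / (4038 × 0.003269) = 8.182 m/day.

8.18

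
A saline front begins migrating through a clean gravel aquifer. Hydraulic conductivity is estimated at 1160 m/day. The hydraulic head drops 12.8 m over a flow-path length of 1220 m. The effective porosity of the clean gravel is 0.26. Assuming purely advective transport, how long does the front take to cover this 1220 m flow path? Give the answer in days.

Hydraulic gradient i = Δh / L = 12.8 / 1220 = 0.01049.
Darcy flux q = K · i = 1160 × 0.01049 = 12.17 m/day.
Seepage velocity v = q / n_e = 12.17 / 0.26 = 46.81 m/day.
Travel time t = L / v = 1220 / 46.81 = 26.06 days.

26.1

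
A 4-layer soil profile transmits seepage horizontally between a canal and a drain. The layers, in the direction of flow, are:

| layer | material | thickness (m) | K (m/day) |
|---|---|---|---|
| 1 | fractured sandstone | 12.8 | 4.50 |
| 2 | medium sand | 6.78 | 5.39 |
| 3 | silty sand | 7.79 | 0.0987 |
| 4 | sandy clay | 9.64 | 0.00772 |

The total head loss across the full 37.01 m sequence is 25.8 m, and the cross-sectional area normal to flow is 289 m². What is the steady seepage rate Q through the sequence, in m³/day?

Flow is perpendicular to layering, so the layers act in series and the equivalent K is the thickness-weighted harmonic mean.
Total thickness L = 12.8 + 6.78 + 7.79 + 9.64 = 37.01 m.
Σ(b_i/K_i) = 12.8/4.50 + 6.78/5.39 + 7.79/0.0987 + 9.64/0.00772 = 1332 d.
K_eq = L / Σ(b_i/K_i) = 37.01 / 1332 = 0.02779 m/day.
Q = K_eq · A · (Δh/L) = 0.02779 × 289 × (25.8/37.01) = 5.599 m³/day.

5.60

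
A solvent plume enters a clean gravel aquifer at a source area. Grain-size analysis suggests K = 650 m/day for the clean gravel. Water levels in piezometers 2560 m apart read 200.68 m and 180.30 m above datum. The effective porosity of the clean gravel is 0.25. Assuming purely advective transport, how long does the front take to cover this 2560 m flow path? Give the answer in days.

124

Hydraulic gradient i = (200.68 − 180.30) / 2560 = 20.38 / 2560 = 0.007961.
Darcy flux q = K · i = 650.0 × 0.007961 = 5.175 m/day.
Seepage velocity v = q / n_e = 5.175 / 0.25 = 20.70 m/day.
Travel time t = L / v = 2560 / 20.70 = 123.7 days.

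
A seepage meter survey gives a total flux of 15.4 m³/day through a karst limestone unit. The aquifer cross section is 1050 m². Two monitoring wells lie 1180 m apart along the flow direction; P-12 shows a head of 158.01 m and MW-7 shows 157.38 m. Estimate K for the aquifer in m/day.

Hydraulic gradient i = (158.01 − 157.38) / 1180 = 0.63 / 1180 = 0.0005339.
From Q = K·A·i, K = Q / (A·i) = 15.4 / (1050 × 0.0005339) = 27.47 m/day.

27.5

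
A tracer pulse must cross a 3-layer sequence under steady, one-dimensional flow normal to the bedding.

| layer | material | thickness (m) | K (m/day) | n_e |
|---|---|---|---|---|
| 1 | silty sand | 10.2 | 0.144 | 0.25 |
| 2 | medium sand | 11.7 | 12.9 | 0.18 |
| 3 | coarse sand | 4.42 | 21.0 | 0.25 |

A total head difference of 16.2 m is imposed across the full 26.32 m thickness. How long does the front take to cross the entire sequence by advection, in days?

With flow normal to the layers, continuity requires the same specific discharge q through every layer.
Σ(b_i/K_i) = 10.2/0.144 + 11.7/12.9 + 4.42/21.0 = 71.95 d.
q = Δh / Σ(b_i/K_i) = 16.2 / 71.95 = 0.2252 m/day.
In each layer the seepage velocity is v_i = q/n_i, so the layer transit time is t_i = b_i·n_i / q:
  layer 1 (silty sand): t_1 = 10.2 × 0.25 / 0.2252 = 11.33 d
  layer 2 (medium sand): t_2 = 11.7 × 0.18 / 0.2252 = 9.354 d
  layer 3 (coarse sand): t_3 = 4.42 × 0.25 / 0.2252 = 4.908 d
Total t = Σ t_i = 25.59 days.

25.6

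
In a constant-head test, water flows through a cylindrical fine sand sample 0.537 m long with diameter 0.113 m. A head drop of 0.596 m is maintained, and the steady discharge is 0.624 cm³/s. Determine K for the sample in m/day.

Cross-sectional area A = π·(d/2)² = π × (0.113/2)² = 0.01003 m².
Convert discharge: 0.624 cm³/s = 6.240e-07 m³/s.
Darcy's law rearranged: K = Q·L / (A·Δh) = 6.240e-07 × 0.537 / (0.01003 × 0.596) = 5.606e-05 m/s = 4.844 m/day.

4.84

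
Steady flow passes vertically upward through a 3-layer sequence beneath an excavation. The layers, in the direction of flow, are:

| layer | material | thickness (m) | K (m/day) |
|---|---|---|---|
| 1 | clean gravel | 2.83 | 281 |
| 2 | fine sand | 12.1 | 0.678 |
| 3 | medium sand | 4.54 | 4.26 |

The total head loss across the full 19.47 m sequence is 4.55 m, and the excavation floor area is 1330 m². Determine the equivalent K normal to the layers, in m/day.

Flow is perpendicular to layering, so the layers act in series and the equivalent K is the thickness-weighted harmonic mean.
Total thickness L = 2.83 + 12.1 + 4.54 = 19.47 m.
Σ(b_i/K_i) = 2.83/281 + 12.1/0.678 + 4.54/4.26 = 18.92 d.
K_eq = L / Σ(b_i/K_i) = 19.47 / 18.92 = 1.029 m/day.

1.03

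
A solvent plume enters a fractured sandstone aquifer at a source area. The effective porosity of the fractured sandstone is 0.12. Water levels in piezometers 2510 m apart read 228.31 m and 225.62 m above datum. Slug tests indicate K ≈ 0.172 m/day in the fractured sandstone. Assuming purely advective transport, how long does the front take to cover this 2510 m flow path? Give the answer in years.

Hydraulic gradient i = (228.31 − 225.62) / 2510 = 2.69 / 2510 = 0.001072.
Darcy flux q = K · i = 0.1720 × 0.001072 = 0.0001843 m/day.
Seepage velocity v = q / n_e = 0.0001843 / 0.12 = 0.001536 m/day.
Travel time t = L / v = 2510 / 0.001536 = 1.634e+06 days = 4474 years.

4470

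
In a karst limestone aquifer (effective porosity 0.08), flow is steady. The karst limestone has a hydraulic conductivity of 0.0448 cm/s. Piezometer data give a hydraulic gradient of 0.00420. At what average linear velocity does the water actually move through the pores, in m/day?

Convert K: 0.0448 cm/s × 864 = 38.71 m/day.
Hydraulic gradient i = 0.00420.
Darcy flux q = K · i = 38.71 × 0.004200 = 0.1626 m/day.
Seepage velocity v = q / n_e = 0.1626 / 0.08 = 2.032 m/day.

2.03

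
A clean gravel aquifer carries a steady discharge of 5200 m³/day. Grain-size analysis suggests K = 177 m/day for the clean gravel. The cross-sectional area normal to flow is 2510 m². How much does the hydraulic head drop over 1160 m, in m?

From Q = K·A·i, i = Q / (K·A) = 5200 / (177.0 × 2510) = 0.01170.
Head loss Δh = i · L = 0.01170 × 1160 = 13.58 m.

13.6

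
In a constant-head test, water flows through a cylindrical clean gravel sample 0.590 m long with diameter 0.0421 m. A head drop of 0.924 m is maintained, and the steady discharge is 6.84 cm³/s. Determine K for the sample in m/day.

271

Cross-sectional area A = π·(d/2)² = π × (0.0421/2)² = 0.001392 m².
Convert discharge: 6.84 cm³/s = 6.840e-06 m³/s.
Darcy's law rearranged: K = Q·L / (A·Δh) = 6.840e-06 × 0.590 / (0.001392 × 0.924) = 0.003137 m/s = 271.1 m/day.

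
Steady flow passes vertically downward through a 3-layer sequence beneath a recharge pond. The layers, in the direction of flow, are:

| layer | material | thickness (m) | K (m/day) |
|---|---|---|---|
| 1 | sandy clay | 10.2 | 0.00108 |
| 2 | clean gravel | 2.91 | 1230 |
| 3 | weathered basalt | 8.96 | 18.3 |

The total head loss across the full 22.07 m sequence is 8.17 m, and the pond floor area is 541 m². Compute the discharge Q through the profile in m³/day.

0.468

Flow is perpendicular to layering, so the layers act in series and the equivalent K is the thickness-weighted harmonic mean.
Total thickness L = 10.2 + 2.91 + 8.96 = 22.07 m.
Σ(b_i/K_i) = 10.2/0.00108 + 2.91/1230 + 8.96/18.3 = 9445 d.
K_eq = L / Σ(b_i/K_i) = 22.07 / 9445 = 0.002337 m/day.
Q = K_eq · A · (Δh/L) = 0.002337 × 541 × (8.17/22.07) = 0.4680 m³/day.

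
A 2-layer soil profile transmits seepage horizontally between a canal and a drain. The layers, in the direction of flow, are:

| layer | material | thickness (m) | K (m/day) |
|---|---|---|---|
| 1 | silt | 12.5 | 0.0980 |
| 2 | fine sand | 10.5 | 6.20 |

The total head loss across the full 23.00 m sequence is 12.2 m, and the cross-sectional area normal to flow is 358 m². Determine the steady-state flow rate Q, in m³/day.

33.8

Flow is perpendicular to layering, so the layers act in series and the equivalent K is the thickness-weighted harmonic mean.
Total thickness L = 12.5 + 10.5 = 23.00 m.
Σ(b_i/K_i) = 12.5/0.0980 + 10.5/6.20 = 129.2 d.
K_eq = L / Σ(b_i/K_i) = 23.00 / 129.2 = 0.1780 m/day.
Q = K_eq · A · (Δh/L) = 0.1780 × 358 × (12.2/23.00) = 33.79 m³/day.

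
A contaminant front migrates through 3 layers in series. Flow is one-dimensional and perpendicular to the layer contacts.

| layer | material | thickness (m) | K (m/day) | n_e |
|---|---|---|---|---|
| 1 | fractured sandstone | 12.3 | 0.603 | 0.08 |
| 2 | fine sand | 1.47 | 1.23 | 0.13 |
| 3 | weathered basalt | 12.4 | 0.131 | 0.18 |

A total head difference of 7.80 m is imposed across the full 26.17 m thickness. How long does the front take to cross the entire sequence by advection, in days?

50.8

With flow normal to the layers, continuity requires the same specific discharge q through every layer.
Σ(b_i/K_i) = 12.3/0.603 + 1.47/1.23 + 12.4/0.131 = 116.2 d.
q = Δh / Σ(b_i/K_i) = 7.80 / 116.2 = 0.06710 m/day.
In each layer the seepage velocity is v_i = q/n_i, so the layer transit time is t_i = b_i·n_i / q:
  layer 1 (fractured sandstone): t_1 = 12.3 × 0.08 / 0.06710 = 14.67 d
  layer 2 (fine sand): t_2 = 1.47 × 0.13 / 0.06710 = 2.848 d
  layer 3 (weathered basalt): t_3 = 12.4 × 0.18 / 0.06710 = 33.27 d
Total t = Σ t_i = 50.78 days.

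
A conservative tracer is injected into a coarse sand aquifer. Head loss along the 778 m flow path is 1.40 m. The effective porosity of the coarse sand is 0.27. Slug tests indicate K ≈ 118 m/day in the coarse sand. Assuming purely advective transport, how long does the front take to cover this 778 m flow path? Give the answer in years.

Hydraulic gradient i = Δh / L = 1.40 / 778 = 0.001799.
Darcy flux q = K · i = 118.0 × 0.001799 = 0.2123 m/day.
Seepage velocity v = q / n_e = 0.2123 / 0.27 = 0.7864 m/day.
Travel time t = L / v = 778 / 0.7864 = 989.3 days = 2.708 years.

2.71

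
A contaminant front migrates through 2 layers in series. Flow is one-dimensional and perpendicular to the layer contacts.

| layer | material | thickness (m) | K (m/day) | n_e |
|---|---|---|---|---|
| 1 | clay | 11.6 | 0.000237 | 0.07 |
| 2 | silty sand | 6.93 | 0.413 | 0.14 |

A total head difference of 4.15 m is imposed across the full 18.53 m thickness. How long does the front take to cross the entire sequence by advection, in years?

57.6

With flow normal to the layers, continuity requires the same specific discharge q through every layer.
Σ(b_i/K_i) = 11.6/0.000237 + 6.93/0.413 = 48962 d.
q = Δh / Σ(b_i/K_i) = 4.15 / 48962 = 8.476e-05 m/day.
In each layer the seepage velocity is v_i = q/n_i, so the layer transit time is t_i = b_i·n_i / q:
  layer 1 (clay): t_1 = 11.6 × 0.07 / 8.476e-05 = 9580 d
  layer 2 (silty sand): t_2 = 6.93 × 0.14 / 8.476e-05 = 11446 d
Total t = Σ t_i = 21026 days = 57.57 years.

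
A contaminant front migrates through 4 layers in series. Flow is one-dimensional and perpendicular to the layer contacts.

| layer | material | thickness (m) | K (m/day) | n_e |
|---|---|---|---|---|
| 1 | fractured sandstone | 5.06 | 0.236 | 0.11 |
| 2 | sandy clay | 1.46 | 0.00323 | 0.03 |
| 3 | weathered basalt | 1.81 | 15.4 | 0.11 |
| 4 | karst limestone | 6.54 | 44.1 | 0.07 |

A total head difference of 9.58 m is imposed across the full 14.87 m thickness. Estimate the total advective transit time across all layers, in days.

62.2

With flow normal to the layers, continuity requires the same specific discharge q through every layer.
Σ(b_i/K_i) = 5.06/0.236 + 1.46/0.00323 + 1.81/15.4 + 6.54/44.1 = 473.7 d.
q = Δh / Σ(b_i/K_i) = 9.58 / 473.7 = 0.02022 m/day.
In each layer the seepage velocity is v_i = q/n_i, so the layer transit time is t_i = b_i·n_i / q:
  layer 1 (fractured sandstone): t_1 = 5.06 × 0.11 / 0.02022 = 27.52 d
  layer 2 (sandy clay): t_2 = 1.46 × 0.03 / 0.02022 = 2.166 d
  layer 3 (weathered basalt): t_3 = 1.81 × 0.11 / 0.02022 = 9.845 d
  layer 4 (karst limestone): t_4 = 6.54 × 0.07 / 0.02022 = 22.64 d
Total t = Σ t_i = 62.17 days.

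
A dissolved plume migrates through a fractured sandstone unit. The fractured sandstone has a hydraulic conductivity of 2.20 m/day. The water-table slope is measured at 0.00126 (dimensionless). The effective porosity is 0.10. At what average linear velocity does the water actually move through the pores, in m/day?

Hydraulic gradient i = 0.00126.
Darcy flux q = K · i = 2.200 × 0.001260 = 0.002772 m/day.
Seepage velocity v = q / n_e = 0.002772 / 0.10 = 0.02772 m/day.

0.0277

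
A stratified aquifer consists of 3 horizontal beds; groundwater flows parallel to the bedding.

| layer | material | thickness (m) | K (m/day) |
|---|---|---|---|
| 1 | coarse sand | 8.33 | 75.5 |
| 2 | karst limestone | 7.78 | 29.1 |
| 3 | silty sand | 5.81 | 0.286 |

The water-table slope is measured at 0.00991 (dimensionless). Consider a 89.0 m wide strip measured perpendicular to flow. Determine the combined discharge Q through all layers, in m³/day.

756

Flow is parallel to layering, so each bed carries its own Darcy discharge and the transmissivities add.
Σ(K_i·b_i) = 75.5×8.33 + 29.1×7.78 + 0.286×5.81 = 857.0 m²/day.
Hydraulic gradient i = 0.00991.
Q = Σ(K_i·b_i) · W · i = 857.0 × 89.0 × 0.009910 = 755.8 m³/day.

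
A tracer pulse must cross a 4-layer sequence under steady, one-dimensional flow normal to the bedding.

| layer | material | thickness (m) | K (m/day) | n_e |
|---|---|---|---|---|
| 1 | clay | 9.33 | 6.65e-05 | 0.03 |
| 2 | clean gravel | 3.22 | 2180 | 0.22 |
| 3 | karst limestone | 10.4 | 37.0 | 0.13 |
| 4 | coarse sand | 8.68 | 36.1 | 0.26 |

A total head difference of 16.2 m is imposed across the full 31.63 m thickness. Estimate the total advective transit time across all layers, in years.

109

With flow normal to the layers, continuity requires the same specific discharge q through every layer.
Σ(b_i/K_i) = 9.33/6.65e-05 + 3.22/2180 + 10.4/37.0 + 8.68/36.1 = 1.403e+05 d.
q = Δh / Σ(b_i/K_i) = 16.2 / 1.403e+05 = 0.0001155 m/day.
In each layer the seepage velocity is v_i = q/n_i, so the layer transit time is t_i = b_i·n_i / q:
  layer 1 (clay): t_1 = 9.33 × 0.03 / 0.0001155 = 2424 d
  layer 2 (clean gravel): t_2 = 3.22 × 0.22 / 0.0001155 = 6135 d
  layer 3 (karst limestone): t_3 = 10.4 × 0.13 / 0.0001155 = 11709 d
  layer 4 (coarse sand): t_4 = 8.68 × 0.26 / 0.0001155 = 19545 d
Total t = Σ t_i = 39814 days = 109.0 years.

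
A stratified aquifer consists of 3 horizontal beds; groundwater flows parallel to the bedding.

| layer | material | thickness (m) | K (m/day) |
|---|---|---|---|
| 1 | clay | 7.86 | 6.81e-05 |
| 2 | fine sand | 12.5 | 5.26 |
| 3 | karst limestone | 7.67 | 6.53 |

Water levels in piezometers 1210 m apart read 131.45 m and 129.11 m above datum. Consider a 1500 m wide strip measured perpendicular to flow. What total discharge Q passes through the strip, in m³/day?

Flow is parallel to layering, so each bed carries its own Darcy discharge and the transmissivities add.
Σ(K_i·b_i) = 6.81e-05×7.86 + 5.26×12.5 + 6.53×7.67 = 115.8 m²/day.
Hydraulic gradient i = (131.45 − 129.11) / 1210 = 2.34 / 1210 = 0.001934.
Q = Σ(K_i·b_i) · W · i = 115.8 × 1500 × 0.001934 = 336.0 m³/day.

336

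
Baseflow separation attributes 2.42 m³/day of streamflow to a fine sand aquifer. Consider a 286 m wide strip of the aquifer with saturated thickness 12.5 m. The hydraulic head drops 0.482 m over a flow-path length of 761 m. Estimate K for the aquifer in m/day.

Cross-sectional area A = 286 × 12.5 = 3575 m².
Hydraulic gradient i = Δh / L = 0.482 / 761 = 0.0006334.
From Q = K·A·i, K = Q / (A·i) = 2.42 / (3575 × 0.0006334) = 1.069 m/day.

1.07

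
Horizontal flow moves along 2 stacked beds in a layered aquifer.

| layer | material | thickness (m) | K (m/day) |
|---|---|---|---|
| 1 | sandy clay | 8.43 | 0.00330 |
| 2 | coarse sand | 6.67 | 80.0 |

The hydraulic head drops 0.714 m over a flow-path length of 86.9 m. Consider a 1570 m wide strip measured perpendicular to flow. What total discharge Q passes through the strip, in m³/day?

Flow is parallel to layering, so each bed carries its own Darcy discharge and the transmissivities add.
Σ(K_i·b_i) = 0.00330×8.43 + 80.0×6.67 = 533.6 m²/day.
Hydraulic gradient i = Δh / L = 0.714 / 86.9 = 0.008216.
Q = Σ(K_i·b_i) · W · i = 533.6 × 1570 × 0.008216 = 6884 m³/day.

6880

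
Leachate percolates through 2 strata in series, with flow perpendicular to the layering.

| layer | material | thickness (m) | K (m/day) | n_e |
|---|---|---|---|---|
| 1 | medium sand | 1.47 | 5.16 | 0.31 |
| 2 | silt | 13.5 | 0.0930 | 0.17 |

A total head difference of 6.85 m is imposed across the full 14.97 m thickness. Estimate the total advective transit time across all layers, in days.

With flow normal to the layers, continuity requires the same specific discharge q through every layer.
Σ(b_i/K_i) = 1.47/5.16 + 13.5/0.0930 = 145.4 d.
q = Δh / Σ(b_i/K_i) = 6.85 / 145.4 = 0.04710 m/day.
In each layer the seepage velocity is v_i = q/n_i, so the layer transit time is t_i = b_i·n_i / q:
  layer 1 (medium sand): t_1 = 1.47 × 0.31 / 0.04710 = 9.676 d
  layer 2 (silt): t_2 = 13.5 × 0.17 / 0.04710 = 48.73 d
Total t = Σ t_i = 58.41 days.

58.4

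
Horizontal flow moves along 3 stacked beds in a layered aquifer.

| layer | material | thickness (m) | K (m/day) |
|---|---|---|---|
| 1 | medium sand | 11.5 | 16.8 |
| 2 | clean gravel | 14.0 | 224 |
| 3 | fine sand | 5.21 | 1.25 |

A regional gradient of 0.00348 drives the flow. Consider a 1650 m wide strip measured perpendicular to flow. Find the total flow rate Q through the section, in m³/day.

Flow is parallel to layering, so each bed carries its own Darcy discharge and the transmissivities add.
Σ(K_i·b_i) = 16.8×11.5 + 224×14.0 + 1.25×5.21 = 3336 m²/day.
Hydraulic gradient i = 0.00348.
Q = Σ(K_i·b_i) · W · i = 3336 × 1650 × 0.003480 = 19154 m³/day.

19200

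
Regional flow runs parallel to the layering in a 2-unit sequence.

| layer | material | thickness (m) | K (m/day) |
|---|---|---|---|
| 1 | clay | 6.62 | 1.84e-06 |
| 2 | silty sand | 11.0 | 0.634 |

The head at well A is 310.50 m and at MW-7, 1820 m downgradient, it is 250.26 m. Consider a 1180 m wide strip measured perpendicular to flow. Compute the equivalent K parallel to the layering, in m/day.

0.396

Flow is parallel to layering, so each bed carries its own Darcy discharge and the transmissivities add.
Σ(K_i·b_i) = 1.84e-06×6.62 + 0.634×11.0 = 6.974 m²/day.
Total thickness b = 17.62 m, so K_eq = Σ(K_i·b_i)/b = 0.3958 m/day.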